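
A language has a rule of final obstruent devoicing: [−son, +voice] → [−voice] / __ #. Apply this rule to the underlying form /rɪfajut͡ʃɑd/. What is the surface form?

[rɪfajut͡ʃɑt]

Only the final segment /d/ is both word-final and matches the structural description. It is a voiced alveolar stop, so [−son, +voice] holds; changing it to [−voice] with all other features held fixed yields /t/ (voiceless alveolar stop). No other segment meets both the structural description and the environment, so the output is [rɪfajut͡ʃɑt].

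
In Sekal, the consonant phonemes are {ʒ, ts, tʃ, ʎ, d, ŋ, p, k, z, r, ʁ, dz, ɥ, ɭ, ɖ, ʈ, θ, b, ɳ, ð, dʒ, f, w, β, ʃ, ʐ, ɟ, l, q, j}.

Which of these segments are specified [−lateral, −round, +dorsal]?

First, the [−lateral] segments are /ʒ, ts, tʃ, d, ŋ, p, k, z, r, ʁ, dz, ɥ, ɖ, ʈ, θ, b, ɳ, ð, dʒ, f, w, β, ʃ, ʐ, ɟ, q, j/.
Intersecting with [−round] gives /ʒ, ts, tʃ, d, ŋ, p, k, z, r, ʁ, dz, ɖ, ʈ, θ, b, ɳ, ð, dʒ, f, β, ʃ, ʐ, ɟ, q, j/.
Of those, [+dorsal] leaves /ŋ, k, ʁ, ɟ, q, j/.

ŋ, k, ʁ, ɟ, q, j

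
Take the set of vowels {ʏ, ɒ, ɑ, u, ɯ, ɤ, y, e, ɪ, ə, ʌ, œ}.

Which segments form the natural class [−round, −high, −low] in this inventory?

ɤ, e, ə, ʌ

Eliminate segments failing any feature: /ʏ, ɒ, u, y, œ/ are [+round]; /ɑ/ is [+low]; /ɯ, ɪ/ are [+high]. The remaining /ɤ, e, ə, ʌ/ satisfy [−round], [−high], [−low].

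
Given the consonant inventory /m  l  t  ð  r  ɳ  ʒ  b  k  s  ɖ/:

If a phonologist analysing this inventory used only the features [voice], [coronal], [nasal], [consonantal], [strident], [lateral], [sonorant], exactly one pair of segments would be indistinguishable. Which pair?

On the given features, /ð/ and /ɖ/ have an identical profile: [+voice], [+coronal], [−nasal], [+consonantal], [−strident], [−lateral], [−sonorant]. No other two segments in the inventory coincide on all 7 features. (They do differ in [continuant], [anterior] and [distributed], which are not among the given features.)

ð, ɖ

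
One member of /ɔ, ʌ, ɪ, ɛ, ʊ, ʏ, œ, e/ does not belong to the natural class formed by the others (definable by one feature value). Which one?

The remaining segments after removing /e/ share [−tense]; /e/ (mid front unrounded tense vowel) is [+tense]. For every other candidate removal, the leftover set fails to share any single feature value that the removed segment lacks.

e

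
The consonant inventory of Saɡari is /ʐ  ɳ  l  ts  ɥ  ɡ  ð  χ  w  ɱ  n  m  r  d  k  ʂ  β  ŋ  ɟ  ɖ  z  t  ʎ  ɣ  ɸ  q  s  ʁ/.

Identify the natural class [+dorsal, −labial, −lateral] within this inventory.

ɡ, χ, k, ŋ, ɟ, ɣ, q, ʁ

First, the [+dorsal] segments are /ɥ, ɡ, χ, w, k, ŋ, ɟ, ʎ, ɣ, q, ʁ/.
Of those, [−labial] gives /ɡ, χ, k, ŋ, ɟ, ʎ, ɣ, q, ʁ/.
Then [−lateral] leaves /ɡ, χ, k, ŋ, ɟ, ɣ, q, ʁ/.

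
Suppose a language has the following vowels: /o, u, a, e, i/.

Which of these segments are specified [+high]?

u, i

The feature [high] marks segments produced with the tongue body raised. In this inventory /u, i/ have that property, so they are [+high]; /o, a, e/ are [−high].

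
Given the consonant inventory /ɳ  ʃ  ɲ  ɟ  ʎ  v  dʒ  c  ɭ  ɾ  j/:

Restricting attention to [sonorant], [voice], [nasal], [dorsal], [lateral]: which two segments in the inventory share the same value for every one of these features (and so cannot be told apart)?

v, dʒ

Both /v/ and /dʒ/ are [−sonorant], [+voice], [−nasal], [−dorsal], [−lateral]. Since the list omits [continuant], [labial] and [coronal] — which do distinguish the voiced labiodental fricative from the voiced postalveolar affricate — this pair collapses; all other pairs remain distinct.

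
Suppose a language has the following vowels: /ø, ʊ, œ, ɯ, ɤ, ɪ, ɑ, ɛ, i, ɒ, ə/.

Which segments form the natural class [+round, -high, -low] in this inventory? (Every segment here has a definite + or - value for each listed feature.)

Among the inventory, the [+round] segments are /ø, ʊ, œ, ɒ/.
Intersecting with [-high] gives /ø, œ, ɒ/.
Of those, [-low] leaves /ø, œ/.

ø, œ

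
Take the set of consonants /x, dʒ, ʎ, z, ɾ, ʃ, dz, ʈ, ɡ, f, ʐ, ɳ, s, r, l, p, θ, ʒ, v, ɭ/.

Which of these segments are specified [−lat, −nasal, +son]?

Checking each segment against [−lateral], [−nasal], [+sonorant]: /ɾ/ (alveolar tap), /r/ (alveolar trill) satisfy every feature; every other segment in the inventory fails at least one.

ɾ, r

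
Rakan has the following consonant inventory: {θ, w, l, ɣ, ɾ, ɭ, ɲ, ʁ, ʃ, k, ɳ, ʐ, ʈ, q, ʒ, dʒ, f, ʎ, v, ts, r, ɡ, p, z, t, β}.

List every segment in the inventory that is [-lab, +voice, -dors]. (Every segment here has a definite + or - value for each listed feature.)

l, ɾ, ɭ, ɳ, ʐ, ʒ, dʒ, r, z

Eliminate segments failing any feature: /θ, ʃ, k, ʈ, q, ts, t/ are [-voice]; /w, f, v, p, β/ are [+labial]; /ɣ, ɲ, ʁ, ʎ, ɡ/ are [+dorsal]. The remaining /l, ɾ, ɭ, ɳ, ʐ, ʒ, dʒ, r, z/ satisfy [-labial], [+voice], [-dorsal].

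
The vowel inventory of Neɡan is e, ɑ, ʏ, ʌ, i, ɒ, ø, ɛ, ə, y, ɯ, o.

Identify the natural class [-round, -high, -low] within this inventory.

e, ʌ, ɛ, ə

First, the [-round] segments are /e, ɑ, ʌ, i, ɛ, ə, ɯ/.
Of those, [-high] gives /e, ɑ, ʌ, ɛ, ə/.
Intersecting with [-low] leaves /e, ʌ, ɛ, ə/.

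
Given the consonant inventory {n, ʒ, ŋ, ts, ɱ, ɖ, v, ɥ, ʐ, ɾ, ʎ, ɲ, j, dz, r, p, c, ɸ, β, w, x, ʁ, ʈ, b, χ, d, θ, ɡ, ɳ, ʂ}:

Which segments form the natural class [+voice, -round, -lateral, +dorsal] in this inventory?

Checking each segment against [+voice], [-round], [-lateral], [+dorsal]: /ŋ/ (velar nasal), /ɲ/ (palatal nasal), /j/ (palatal glide), /ʁ/ (voiced uvular fricative), /ɡ/ (voiced velar stop) satisfy every feature; every other segment in the inventory fails at least one.

ŋ, ɲ, j, ʁ, ɡ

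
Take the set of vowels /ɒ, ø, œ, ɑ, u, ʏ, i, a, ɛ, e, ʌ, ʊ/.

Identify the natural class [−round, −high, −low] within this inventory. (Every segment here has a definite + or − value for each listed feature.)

Eliminate segments failing any feature: /ɒ, ø, œ, u, ʏ, ʊ/ are [+round]; /ɑ, a/ are [+low]; /i/ is [+high]. The remaining /ɛ, e, ʌ/ satisfy [−round], [−high], [−low].

ɛ, e, ʌ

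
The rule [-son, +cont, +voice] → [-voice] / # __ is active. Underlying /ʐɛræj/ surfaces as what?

[ʂɛræj]

Only the initial segment /ʐ/ is both word-initial and matches the structural description. It is a voiced retroflex fricative, so [-son, +cont, +voice] holds; changing it to [-voice] with all other features held fixed yields /ʂ/ (voiceless retroflex fricative). No other segment meets both the structural description and the environment, so the output is [ʂɛræj].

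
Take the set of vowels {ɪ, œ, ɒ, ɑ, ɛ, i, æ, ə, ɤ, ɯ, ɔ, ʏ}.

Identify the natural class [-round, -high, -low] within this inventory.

ɛ, ə, ɤ

Checking each segment against [-round], [-high], [-low]: /ɛ/ (mid front unrounded lax vowel), /ə/ (mid central vowel (schwa)), /ɤ/ (mid back unrounded tense vowel) satisfy every feature; every other segment in the inventory fails at least one.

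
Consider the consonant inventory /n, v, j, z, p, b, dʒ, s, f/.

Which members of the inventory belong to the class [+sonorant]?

n, j

The feature [sonorant] marks segments produced without turbulent airflow (nasals, liquids, glides, vowels). In this inventory /n, j/ have that property, so they are [+sonorant]; /v, z, p, b, dʒ, s, f/ are [−sonorant].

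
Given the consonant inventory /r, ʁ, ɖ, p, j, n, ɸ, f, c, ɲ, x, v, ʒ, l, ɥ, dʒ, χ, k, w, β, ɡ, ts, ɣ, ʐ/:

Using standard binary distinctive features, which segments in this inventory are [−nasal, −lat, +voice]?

r, ʁ, ɖ, j, v, ʒ, ɥ, dʒ, w, β, ɡ, ɣ, ʐ

Checking each segment against [−nasal], [−lateral], [+voice]: /r/ (alveolar trill), /ʁ/ (voiced uvular fricative), /ɖ/ (voiced retroflex stop), /j/ (palatal glide), /v/ (voiced labiodental fricative), /ʒ/ (voiced postalveolar fricative), among others, satisfy every feature; every other segment in the inventory fails at least one.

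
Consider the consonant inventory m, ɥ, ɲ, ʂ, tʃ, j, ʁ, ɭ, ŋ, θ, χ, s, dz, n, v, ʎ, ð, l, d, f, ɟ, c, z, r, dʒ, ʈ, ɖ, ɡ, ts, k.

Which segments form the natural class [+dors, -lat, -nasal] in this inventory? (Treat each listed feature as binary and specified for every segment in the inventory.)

Checking each segment against [+dorsal], [-lateral], [-nasal]: /ɥ/ (labial-palatal glide), /j/ (palatal glide), /ʁ/ (voiced uvular fricative), /χ/ (voiceless uvular fricative), /ɟ/ (voiced palatal stop), /c/ (voiceless palatal stop), among others, satisfy every feature; every other segment in the inventory fails at least one.

ɥ, j, ʁ, χ, ɟ, c, ɡ, k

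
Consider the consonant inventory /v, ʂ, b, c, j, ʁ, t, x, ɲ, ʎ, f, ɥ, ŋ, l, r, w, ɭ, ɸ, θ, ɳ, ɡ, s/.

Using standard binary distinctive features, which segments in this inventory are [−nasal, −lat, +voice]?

First, the [−nasal] segments are /v, ʂ, b, c, j, ʁ, t, x, ʎ, f, ɥ, l, r, w, ɭ, ɸ, θ, ɡ, s/.
Within that set, [−lateral] gives /v, ʂ, b, c, j, ʁ, t, x, f, ɥ, r, w, ɸ, θ, ɡ, s/.
Within that set, [+voice] leaves /v, b, j, ʁ, ɥ, r, w, ɡ/.

v, b, j, ʁ, ɥ, r, w, ɡ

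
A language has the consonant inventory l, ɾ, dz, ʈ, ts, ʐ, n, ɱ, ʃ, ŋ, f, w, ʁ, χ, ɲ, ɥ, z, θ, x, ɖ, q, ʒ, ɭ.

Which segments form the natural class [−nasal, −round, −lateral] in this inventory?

Eliminate segments failing any feature: /l, ɭ/ are [+lateral]; /n, ɱ, ŋ, ɲ/ are [+nasal]; /w, ɥ/ are [+round]. The remaining /ɾ, dz, ʈ, ts, ʐ, ʃ, f, ʁ, χ, z, θ, x, ɖ, q, ʒ/ satisfy [−nasal], [−round], [−lateral].

ɾ, dz, ʈ, ts, ʐ, ʃ, f, ʁ, χ, z, θ, x, ɖ, q, ʒ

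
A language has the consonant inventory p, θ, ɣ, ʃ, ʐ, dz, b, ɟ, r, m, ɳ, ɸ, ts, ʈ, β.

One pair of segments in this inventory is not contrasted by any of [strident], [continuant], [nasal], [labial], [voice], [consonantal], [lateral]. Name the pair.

ɣ, r

Both /ɣ/ and /r/ are [-strident], [+continuant], [-nasal], [-labial], [+voice], [+consonantal], [-lateral]. Since the list omits [sonorant], [coronal] and [dorsal] — which do distinguish the voiced velar fricative from the alveolar trill — this pair collapses; all other pairs remain distinct.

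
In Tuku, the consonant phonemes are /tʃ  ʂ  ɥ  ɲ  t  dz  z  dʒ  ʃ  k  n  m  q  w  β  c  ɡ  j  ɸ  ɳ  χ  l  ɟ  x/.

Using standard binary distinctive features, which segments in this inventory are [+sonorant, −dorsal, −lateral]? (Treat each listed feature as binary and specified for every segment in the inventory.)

Checking each segment against [+sonorant], [−dorsal], [−lateral]: /n/ (alveolar nasal), /m/ (bilabial nasal), /ɳ/ (retroflex nasal) satisfy every feature; every other segment in the inventory fails at least one.

n, m, ɳ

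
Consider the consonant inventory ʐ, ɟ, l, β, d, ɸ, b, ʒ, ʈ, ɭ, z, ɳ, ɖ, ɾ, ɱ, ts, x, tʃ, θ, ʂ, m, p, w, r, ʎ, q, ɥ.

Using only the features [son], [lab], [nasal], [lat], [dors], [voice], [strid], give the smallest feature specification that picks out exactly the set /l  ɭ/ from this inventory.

[+lat, −dors]

/l, ɭ/ are all [+lateral], [−dorsal], and no other segment in the inventory matches both values. Dropping any one of them over-generates: [−dorsal] alone would also admit /ʐ, β, d, ɸ, …/; [+lateral] alone would also admit /ʎ/. No other single listed feature picks out exactly this set either, so fewer than two features will not do.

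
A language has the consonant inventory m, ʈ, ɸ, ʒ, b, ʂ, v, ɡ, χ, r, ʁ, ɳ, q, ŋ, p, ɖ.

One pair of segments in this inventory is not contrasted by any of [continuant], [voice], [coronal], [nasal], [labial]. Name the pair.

Both /ʒ/ and /r/ are [+continuant], [+voice], [+coronal], [-nasal], [-labial]. Since the list omits [sonorant], [strident] and [anterior] — which do distinguish the voiced postalveolar fricative from the alveolar trill — this pair collapses; all other pairs remain distinct.

ʒ, r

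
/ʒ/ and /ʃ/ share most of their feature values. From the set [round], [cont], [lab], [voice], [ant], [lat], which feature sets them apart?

[voice]

/ʒ/ (voiced postalveolar fricative) and /ʃ/ (voiceless postalveolar fricative) agree on [-round], [+continuant], [-labial], [-anterior], [-lateral]. They differ on [voice] (/ʒ/ [+], /ʃ/ [-]).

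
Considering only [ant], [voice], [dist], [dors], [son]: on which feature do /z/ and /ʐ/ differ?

/z/ is the voiced alveolar fricative and /ʐ/ is the voiced retroflex fricative. Both are [+voice], [−distributed], [−dorsal], [−sonorant]. /z/ is [+anterior] while /ʐ/ is [−anterior], so the distinguishing feature is [anterior].

[anterior]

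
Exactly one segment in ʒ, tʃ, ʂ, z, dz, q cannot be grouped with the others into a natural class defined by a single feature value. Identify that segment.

The remaining segments after removing /q/ share [+strident]; /q/ (voiceless uvular stop) is [−strident]. For every other candidate removal, the leftover set fails to share any single feature value that the removed segment lacks.

q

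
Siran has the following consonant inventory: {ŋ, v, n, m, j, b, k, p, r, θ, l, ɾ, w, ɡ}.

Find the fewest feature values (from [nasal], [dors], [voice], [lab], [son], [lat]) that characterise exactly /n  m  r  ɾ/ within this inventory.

The class [+sonorant], [−lateral], [−dorsal] has exactly /n, m, r, ɾ/ as its extension in this inventory. No smaller conjunction from the listed features achieves this: [−lateral, −dorsal] alone would also admit /v, b, p, θ/; [+sonorant, −dorsal] alone would also admit /l/; [+sonorant, −lateral] alone would also admit /ŋ, j, w/; and checking the remaining two-feature bundles turns up none with this extension.

[+son, −lat, −dors]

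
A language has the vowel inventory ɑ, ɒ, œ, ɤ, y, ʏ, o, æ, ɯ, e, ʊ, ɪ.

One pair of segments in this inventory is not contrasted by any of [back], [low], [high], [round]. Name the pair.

Both /ʏ/ and /y/ are [−back], [−low], [+high], [+round]. Since the list omits [tense] — which does distinguish the high front rounded lax vowel from the high front rounded tense vowel — this pair collapses; all other pairs remain distinct.

ʏ, y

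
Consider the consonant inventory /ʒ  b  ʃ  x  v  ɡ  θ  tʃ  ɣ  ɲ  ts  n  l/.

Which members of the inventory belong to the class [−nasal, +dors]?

x, ɡ, ɣ

Checking each segment against [−nasal], [+dorsal]: /x/ (voiceless velar fricative), /ɡ/ (voiced velar stop), /ɣ/ (voiced velar fricative) satisfy every feature; every other segment in the inventory fails at least one.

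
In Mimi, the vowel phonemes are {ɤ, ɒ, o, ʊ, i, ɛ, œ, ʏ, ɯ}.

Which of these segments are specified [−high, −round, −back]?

ɛ

Checking each segment against [−high], [−round], [−back]: /ɛ/ (mid front unrounded lax vowel) satisfies every feature; every other segment in the inventory fails at least one.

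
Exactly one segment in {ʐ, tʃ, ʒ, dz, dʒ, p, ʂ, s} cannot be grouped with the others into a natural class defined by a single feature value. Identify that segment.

p

/s, ʂ, ʐ, dʒ, ʒ, tʃ, dz/ are all [+strident], but /p/ (voiceless bilabial stop) is [−strident]. No other single segment can be removed to leave a set sharing one feature value that the removed segment lacks, so /p/ is the odd one out.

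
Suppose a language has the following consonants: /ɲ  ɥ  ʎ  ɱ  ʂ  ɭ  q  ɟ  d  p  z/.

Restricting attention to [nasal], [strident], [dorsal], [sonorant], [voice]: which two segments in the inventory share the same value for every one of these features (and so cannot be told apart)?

/ɥ/ (labial-palatal glide) and /ʎ/ (palatal lateral approximant) are both [-nasal], [-strident], [+dorsal], [+sonorant], [+voice], so none of the listed features separates them. (They do differ in [lateral], [labial] and [round], which are not among the given features.) Every other pair in the inventory differs on at least one listed feature.

ɥ, ʎ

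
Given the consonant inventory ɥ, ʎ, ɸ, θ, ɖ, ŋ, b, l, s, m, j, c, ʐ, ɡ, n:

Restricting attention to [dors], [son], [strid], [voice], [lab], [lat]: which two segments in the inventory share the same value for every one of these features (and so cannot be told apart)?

ŋ, j

On the given features, /ŋ/ and /j/ have an identical profile: [+dorsal], [+sonorant], [−strident], [+voice], [−labial], [−lateral]. No other two segments in the inventory coincide on all 6 features. (They do differ in [nasal], [continuant] and [back], which are not among the given features.)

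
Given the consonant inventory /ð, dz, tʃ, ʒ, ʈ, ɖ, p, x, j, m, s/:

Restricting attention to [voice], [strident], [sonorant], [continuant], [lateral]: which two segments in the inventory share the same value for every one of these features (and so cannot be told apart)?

p, ʈ

/p/ (voiceless bilabial stop) and /ʈ/ (voiceless retroflex stop) are both [-voice], [-strident], [-sonorant], [-continuant], [-lateral], so none of the listed features separates them. (They do differ in [labial] and [coronal], which are not among the given features.) Every other pair in the inventory differs on at least one listed feature.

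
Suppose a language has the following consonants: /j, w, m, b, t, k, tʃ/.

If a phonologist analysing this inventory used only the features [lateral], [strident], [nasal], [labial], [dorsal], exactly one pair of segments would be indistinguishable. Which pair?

/j/ (palatal glide) and /k/ (voiceless velar stop) are both [−lateral], [−strident], [−nasal], [−labial], [+dorsal], so none of the listed features separates them. (They do differ in [sonorant], [voice], [continuant] and [back], which are not among the given features.) Every other pair in the inventory differs on at least one listed feature.

j, k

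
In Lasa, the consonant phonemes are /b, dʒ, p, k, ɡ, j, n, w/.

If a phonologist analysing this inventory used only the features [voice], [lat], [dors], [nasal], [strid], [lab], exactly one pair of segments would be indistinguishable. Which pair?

j, ɡ

On the given features, /j/ and /ɡ/ have an identical profile: [+voice], [−lateral], [+dorsal], [−nasal], [−strident], [−labial]. No other two segments in the inventory coincide on all 6 features. (They do differ in [sonorant], [continuant] and [back], which are not among the given features.)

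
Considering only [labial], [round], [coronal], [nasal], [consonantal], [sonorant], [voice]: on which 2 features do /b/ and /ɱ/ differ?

/b/ is the voiced bilabial stop and /ɱ/ is the labiodental nasal. Both are [+labial], [−round], [−coronal], [+consonantal], [+voice]. /b/ is [−sonorant] while /ɱ/ is [+sonorant]; /b/ is [−nasal] while /ɱ/ is [+nasal], so the distinguishing features are [sonorant], [nasal].

[sonorant], [nasal]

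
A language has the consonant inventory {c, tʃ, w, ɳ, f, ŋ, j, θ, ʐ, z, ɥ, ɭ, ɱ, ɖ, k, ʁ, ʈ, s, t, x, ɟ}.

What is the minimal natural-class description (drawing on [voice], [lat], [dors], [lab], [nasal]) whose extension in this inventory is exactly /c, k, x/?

/c, k, x/ are all [−voice], [+dorsal], and no other segment in the inventory matches both values. Dropping any one of them over-generates: [+dorsal] alone would also admit /w, ŋ, j, ɥ, …/; [−voice] alone would also admit /tʃ, f, θ, ʈ, …/. No other single listed feature picks out exactly this set either, so fewer than two features will not do.

[−voice, +dors]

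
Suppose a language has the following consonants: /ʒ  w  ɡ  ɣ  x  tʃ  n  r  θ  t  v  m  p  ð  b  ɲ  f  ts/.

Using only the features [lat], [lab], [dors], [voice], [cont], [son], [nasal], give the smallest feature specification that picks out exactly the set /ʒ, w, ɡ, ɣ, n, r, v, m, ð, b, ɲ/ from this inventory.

The target set is precisely the extension of [+voice] in this inventory.

[+voice]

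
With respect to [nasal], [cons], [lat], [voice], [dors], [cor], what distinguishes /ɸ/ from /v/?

/ɸ/ (voiceless bilabial fricative) and /v/ (voiced labiodental fricative) agree on [−nasal], [+consonantal], [−lateral], [−dorsal], [−coronal]. They differ on [voice] (/ɸ/ [−], /v/ [+]).

[voice]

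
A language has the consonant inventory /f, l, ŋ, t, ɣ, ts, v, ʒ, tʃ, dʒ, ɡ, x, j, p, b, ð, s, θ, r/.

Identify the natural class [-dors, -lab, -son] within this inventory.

t, ts, ʒ, tʃ, dʒ, ð, s, θ

The [-dorsal] segments are /f, l, t, ts, v, ʒ, tʃ, dʒ, p, b, ð, s, θ, r/.
Among these, [-labial] gives /l, t, ts, ʒ, tʃ, dʒ, ð, s, θ, r/.
Of those, [-sonorant] leaves /t, ts, ʒ, tʃ, dʒ, ð, s, θ/.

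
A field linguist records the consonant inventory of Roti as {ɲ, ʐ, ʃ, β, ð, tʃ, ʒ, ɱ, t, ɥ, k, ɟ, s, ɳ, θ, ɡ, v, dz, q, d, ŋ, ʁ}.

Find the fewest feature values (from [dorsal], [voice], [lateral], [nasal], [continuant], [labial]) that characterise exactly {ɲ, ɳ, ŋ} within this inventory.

[+nasal, −labial]

/ɲ, ɳ, ŋ/ are all [+nasal], [−labial], and no other segment in the inventory matches both values. Dropping any one of them over-generates: [−labial] alone would also admit /ʐ, ʃ, ð, tʃ, …/; [+nasal] alone would also admit /ɱ/. No other single listed feature picks out exactly this set either, so fewer than two features will not do.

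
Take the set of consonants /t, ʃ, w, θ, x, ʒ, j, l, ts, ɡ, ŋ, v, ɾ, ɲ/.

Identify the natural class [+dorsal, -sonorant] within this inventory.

Eliminate segments failing any feature: /t, ʃ, θ, ʒ, l, ts, v, ɾ/ are [-dorsal]; /w, j, ŋ, ɲ/ are [+sonorant]. The remaining /x, ɡ/ satisfy [+dorsal], [-sonorant].

x, ɡ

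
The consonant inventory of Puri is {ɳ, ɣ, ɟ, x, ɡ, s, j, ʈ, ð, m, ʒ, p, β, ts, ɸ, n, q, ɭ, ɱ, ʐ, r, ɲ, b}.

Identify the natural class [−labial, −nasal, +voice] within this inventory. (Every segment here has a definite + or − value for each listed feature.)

ɣ, ɟ, ɡ, j, ð, ʒ, ɭ, ʐ, r

Eliminate segments failing any feature: /ɳ, n, ɲ/ are [+nasal]; /x, s, ʈ, ts, q/ are [−voice]; /m, p, β, ɸ, ɱ, b/ are [+labial]. The remaining /ɣ, ɟ, ɡ, j, ð, ʒ, ɭ, ʐ, r/ satisfy [−labial], [−nasal], [+voice].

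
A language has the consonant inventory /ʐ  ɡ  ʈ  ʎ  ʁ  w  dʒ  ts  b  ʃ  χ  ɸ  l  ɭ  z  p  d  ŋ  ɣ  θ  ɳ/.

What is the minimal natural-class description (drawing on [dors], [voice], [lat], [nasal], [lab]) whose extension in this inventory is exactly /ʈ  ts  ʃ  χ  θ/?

/ʈ, ts, ʃ, χ, θ/ are all [-voice], [-labial], and no other segment in the inventory matches both values. Dropping any one of them over-generates: [-labial] alone would also admit /ʐ, ɡ, ʎ, ʁ, …/; [-voice] alone would also admit /ɸ, p/. No other single listed feature picks out exactly this set either, so fewer than two features will not do.

[-voice, -lab]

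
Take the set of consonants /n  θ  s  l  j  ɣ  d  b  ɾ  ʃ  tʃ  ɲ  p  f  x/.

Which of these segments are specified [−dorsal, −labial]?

n, θ, s, l, d, ɾ, ʃ, tʃ

Eliminate segments failing any feature: /j, ɣ, ɲ, x/ are [+dorsal]; /b, p, f/ are [+labial]. The remaining /n, θ, s, l, d, ɾ, ʃ, tʃ/ satisfy [−dorsal], [−labial].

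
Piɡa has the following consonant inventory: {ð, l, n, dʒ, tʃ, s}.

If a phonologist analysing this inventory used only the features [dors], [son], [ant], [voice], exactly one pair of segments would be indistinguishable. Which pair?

l, n

Both /l/ and /n/ are [−dorsal], [+sonorant], [+anterior], [+voice]. Since the list omits [nasal] and [lateral] — which do distinguish the alveolar lateral approximant from the alveolar nasal — this pair collapses; all other pairs remain distinct.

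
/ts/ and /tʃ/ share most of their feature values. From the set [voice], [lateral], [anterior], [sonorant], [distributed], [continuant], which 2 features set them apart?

[anterior], [distributed]

/ts/ is the voiceless alveolar affricate and /tʃ/ is the voiceless postalveolar affricate. Both are [−voice], [−lateral], [−sonorant], [−continuant]. /ts/ is [+anterior] while /tʃ/ is [−anterior]; /ts/ is [−distributed] while /tʃ/ is [+distributed], so the distinguishing features are [anterior], [distributed].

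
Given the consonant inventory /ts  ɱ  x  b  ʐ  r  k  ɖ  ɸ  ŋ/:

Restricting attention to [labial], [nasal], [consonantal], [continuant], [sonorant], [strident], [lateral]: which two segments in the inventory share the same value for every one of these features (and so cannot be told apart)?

ɖ, k

Both /ɖ/ and /k/ are [-labial], [-nasal], [+consonantal], [-continuant], [-sonorant], [-strident], [-lateral]. Since the list omits [voice], [coronal] and [dorsal] — which do distinguish the voiced retroflex stop from the voiceless velar stop — this pair collapses; all other pairs remain distinct.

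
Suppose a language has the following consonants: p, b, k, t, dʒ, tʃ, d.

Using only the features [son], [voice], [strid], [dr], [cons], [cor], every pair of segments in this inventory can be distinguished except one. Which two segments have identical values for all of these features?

p, k

Both /p/ and /k/ are [−sonorant], [−voice], [−strident], [−delayed release], [+consonantal], [−coronal]. Since the list omits [labial] and [dorsal] — which do distinguish the voiceless bilabial stop from the voiceless velar stop — this pair collapses; all other pairs remain distinct.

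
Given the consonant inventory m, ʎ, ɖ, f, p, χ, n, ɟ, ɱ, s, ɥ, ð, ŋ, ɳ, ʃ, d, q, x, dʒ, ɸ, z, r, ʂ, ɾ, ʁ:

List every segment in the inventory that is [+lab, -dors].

m, f, p, ɱ, ɸ

Checking each segment against [+labial], [-dorsal]: /m/ (bilabial nasal), /f/ (voiceless labiodental fricative), /p/ (voiceless bilabial stop), /ɱ/ (labiodental nasal), /ɸ/ (voiceless bilabial fricative) satisfy every feature; every other segment in the inventory fails at least one.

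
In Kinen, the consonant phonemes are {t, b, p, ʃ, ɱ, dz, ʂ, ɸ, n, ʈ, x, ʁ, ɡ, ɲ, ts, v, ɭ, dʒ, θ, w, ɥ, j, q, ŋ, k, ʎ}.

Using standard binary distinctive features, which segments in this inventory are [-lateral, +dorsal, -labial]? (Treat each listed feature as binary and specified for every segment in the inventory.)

x, ʁ, ɡ, ɲ, j, q, ŋ, k

Among the inventory, the [-lateral] segments are /t, b, p, ʃ, ɱ, dz, ʂ, ɸ, n, ʈ, x, ʁ, ɡ, ɲ, ts, v, dʒ, θ, w, ɥ, j, q, ŋ, k/.
Among these, [+dorsal] gives /x, ʁ, ɡ, ɲ, w, ɥ, j, q, ŋ, k/.
Among these, [-labial] leaves /x, ʁ, ɡ, ɲ, j, q, ŋ, k/.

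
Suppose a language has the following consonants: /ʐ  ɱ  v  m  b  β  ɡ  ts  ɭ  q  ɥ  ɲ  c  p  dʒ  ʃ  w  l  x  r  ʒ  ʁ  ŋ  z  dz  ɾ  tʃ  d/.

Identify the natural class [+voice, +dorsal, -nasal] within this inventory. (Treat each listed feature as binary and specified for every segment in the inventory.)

ɡ, ɥ, w, ʁ

Eliminate segments failing any feature: /ʐ, ɱ, v, m, b, β, ɭ, dʒ, l, r, ʒ, z, dz, ɾ, d/ are [-dorsal]; /ts, q, c, p, ʃ, x, tʃ/ are [-voice]; /ɲ, ŋ/ are [+nasal]. The remaining /ɡ, ɥ, w, ʁ/ satisfy [+voice], [+dorsal], [-nasal].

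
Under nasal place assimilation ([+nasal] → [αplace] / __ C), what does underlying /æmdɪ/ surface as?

The only nasal preceding a consonant is /m/ before /d/. /d/ is [+coronal], so /m/ → /n/, giving [ændɪ].

[ændɪ]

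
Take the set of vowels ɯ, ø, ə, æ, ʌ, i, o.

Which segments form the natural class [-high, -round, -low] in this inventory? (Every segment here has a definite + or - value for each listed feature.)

ə, ʌ

Eliminate segments failing any feature: /ɯ, i/ are [+high]; /ø, o/ are [+round]; /æ/ is [+low]. The remaining /ə, ʌ/ satisfy [-high], [-round], [-low].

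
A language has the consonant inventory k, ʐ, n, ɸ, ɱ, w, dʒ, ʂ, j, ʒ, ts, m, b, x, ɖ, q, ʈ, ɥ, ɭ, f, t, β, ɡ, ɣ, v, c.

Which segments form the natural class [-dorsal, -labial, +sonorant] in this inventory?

n, ɭ

First, the [-dorsal] segments are /ʐ, n, ɸ, ɱ, dʒ, ʂ, ʒ, ts, m, b, ɖ, ʈ, ɭ, f, t, β, v/.
Of those, [-labial] gives /ʐ, n, dʒ, ʂ, ʒ, ts, ɖ, ʈ, ɭ, t/.
Of those, [+sonorant] leaves /n, ɭ/.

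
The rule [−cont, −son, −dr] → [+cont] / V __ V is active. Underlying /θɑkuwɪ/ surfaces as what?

[θɑxuwɪ]

Only /k/ occurs between two vowels (/ɑ/ __ /u/) and matches the structural description. It is a voiceless velar stop, so [−cont, −son, −dr] holds; changing it to [+continuant] with all other features held fixed yields /x/ (voiceless velar fricative). No other segment meets both the structural description and the environment, so the output is [θɑxuwɪ].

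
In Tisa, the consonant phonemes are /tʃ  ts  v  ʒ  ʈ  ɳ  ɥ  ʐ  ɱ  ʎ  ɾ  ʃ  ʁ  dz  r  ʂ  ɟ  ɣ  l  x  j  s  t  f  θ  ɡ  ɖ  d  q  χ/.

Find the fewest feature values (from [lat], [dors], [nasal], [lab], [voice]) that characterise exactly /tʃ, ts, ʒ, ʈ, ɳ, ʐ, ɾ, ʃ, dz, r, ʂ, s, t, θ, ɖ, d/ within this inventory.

Every target segment is [−lateral], [−labial], [−dorsal]; each remaining inventory member fails at least one of these. Each conjunct is needed — [−labial, −dorsal] alone would also admit /l/; [−lateral, −dorsal] alone would also admit /v, ɱ, f/; [−lateral, −labial] alone would also admit /ʁ, ɟ, ɣ, x, …/ — and no other combination of two listed features has exactly this extension, so three is the minimum.

[−lat, −lab, −dors]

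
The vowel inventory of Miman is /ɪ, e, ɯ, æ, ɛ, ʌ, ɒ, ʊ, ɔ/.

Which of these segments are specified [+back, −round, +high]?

ɯ

First, the [+back] segments are /ɯ, ʌ, ɒ, ʊ, ɔ/.
Then [−round] gives /ɯ, ʌ/.
Then [+high] leaves /ɯ/.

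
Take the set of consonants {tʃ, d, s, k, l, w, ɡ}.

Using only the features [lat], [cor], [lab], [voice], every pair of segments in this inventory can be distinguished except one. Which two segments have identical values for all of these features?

On the given features, /tʃ/ and /s/ have an identical profile: [-lateral], [+coronal], [-labial], [-voice]. No other two segments in the inventory coincide on all 4 features. (They do differ in [continuant], [anterior] and [distributed], which are not among the given features.)

tʃ, s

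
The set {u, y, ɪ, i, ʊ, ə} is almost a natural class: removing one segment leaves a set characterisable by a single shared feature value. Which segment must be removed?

The remaining segments after removing /ə/ share [+high]; /ə/ (mid central vowel (schwa)) is [-high]. For every other candidate removal, the leftover set fails to share any single feature value that the removed segment lacks.

ə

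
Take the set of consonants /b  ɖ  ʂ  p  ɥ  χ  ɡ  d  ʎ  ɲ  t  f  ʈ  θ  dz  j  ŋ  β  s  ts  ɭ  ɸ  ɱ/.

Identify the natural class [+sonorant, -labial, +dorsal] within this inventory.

Eliminate segments failing any feature: /b, ɖ, ʂ, p, χ, ɡ, d, t, f, ʈ, θ, dz, β, s, ts, ɸ/ are [-sonorant]; /ɥ, ɱ/ are [+labial]; /ɭ/ is [-dorsal]. The remaining /ʎ, ɲ, j, ŋ/ satisfy [+sonorant], [-labial], [+dorsal].

ʎ, ɲ, j, ŋ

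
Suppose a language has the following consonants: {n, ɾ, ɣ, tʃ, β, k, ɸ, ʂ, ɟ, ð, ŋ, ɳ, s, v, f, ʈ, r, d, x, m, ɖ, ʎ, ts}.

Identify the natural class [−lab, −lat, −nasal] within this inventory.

First, the [−labial] segments are /n, ɾ, ɣ, tʃ, k, ʂ, ɟ, ð, ŋ, ɳ, s, ʈ, r, d, x, ɖ, ʎ, ts/.
Then [−lateral] gives /n, ɾ, ɣ, tʃ, k, ʂ, ɟ, ð, ŋ, ɳ, s, ʈ, r, d, x, ɖ, ts/.
Within that set, [−nasal] leaves /ɾ, ɣ, tʃ, k, ʂ, ɟ, ð, s, ʈ, r, d, x, ɖ, ts/.

ɾ, ɣ, tʃ, k, ʂ, ɟ, ð, s, ʈ, r, d, x, ɖ, ts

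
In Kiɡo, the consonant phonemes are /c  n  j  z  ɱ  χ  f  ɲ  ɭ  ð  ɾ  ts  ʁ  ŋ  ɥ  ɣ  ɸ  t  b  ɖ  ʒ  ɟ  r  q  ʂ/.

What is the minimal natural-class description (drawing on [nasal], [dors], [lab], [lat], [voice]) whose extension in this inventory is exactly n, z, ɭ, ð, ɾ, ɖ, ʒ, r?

/n, z, ɭ, ð, ɾ, ɖ, ʒ, r/ are all [+voice], [−labial], [−dorsal], and no other segment in the inventory matches all three values. Dropping any one of them over-generates: [−labial, −dorsal] alone would also admit /ts, t, ʂ/; [+voice, −dorsal] alone would also admit /ɱ, b/; [+voice, −labial] alone would also admit /j, ɲ, ʁ, ŋ, …/. No other combination of two listed features picks out exactly this set either, so fewer than three features will not do.

[+voice, −lab, −dors]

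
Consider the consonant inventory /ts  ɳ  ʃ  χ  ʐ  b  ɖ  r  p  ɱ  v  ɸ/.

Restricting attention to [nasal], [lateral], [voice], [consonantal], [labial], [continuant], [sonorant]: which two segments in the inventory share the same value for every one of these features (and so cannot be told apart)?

ʃ, χ

On the given features, /ʃ/ and /χ/ have an identical profile: [−nasal], [−lateral], [−voice], [+consonantal], [−labial], [+continuant], [−sonorant]. No other two segments in the inventory coincide on all 7 features. (They do differ in [coronal] and [dorsal], which are not among the given features.)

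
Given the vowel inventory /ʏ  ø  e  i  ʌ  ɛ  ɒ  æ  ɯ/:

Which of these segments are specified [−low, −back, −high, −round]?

Eliminate segments failing any feature: /ʏ, i/ are [+high]; /ø/ is [+round]; /ʌ, ɯ/ are [+back]; /ɒ, æ/ are [+low]. The remaining /e, ɛ/ satisfy [−low], [−back], [−high], [−round].

e, ɛ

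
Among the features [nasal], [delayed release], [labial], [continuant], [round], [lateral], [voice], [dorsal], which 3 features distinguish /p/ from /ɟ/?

/p/ is the voiceless bilabial stop and /ɟ/ is the voiced palatal stop. Both are [−nasal], [−delayed release], [−continuant], [−round], [−lateral]. /p/ is [−voice] while /ɟ/ is [+voice]; /p/ is [+labial] while /ɟ/ is [−labial]; /p/ is [−dorsal] while /ɟ/ is [+dorsal], so the distinguishing features are [voice], [labial], [dorsal].

[voice], [labial], [dorsal]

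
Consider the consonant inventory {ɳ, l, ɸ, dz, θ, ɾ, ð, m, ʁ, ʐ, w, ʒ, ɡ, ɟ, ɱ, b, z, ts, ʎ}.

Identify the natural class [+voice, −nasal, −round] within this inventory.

l, dz, ɾ, ð, ʁ, ʐ, ʒ, ɡ, ɟ, b, z, ʎ

Eliminate segments failing any feature: /ɳ, m, ɱ/ are [+nasal]; /ɸ, θ, ts/ are [−voice]; /w/ is [+round]. The remaining /l, dz, ɾ, ð, ʁ, ʐ, ʒ, ɡ, ɟ, b, z, ʎ/ satisfy [+voice], [−nasal], [−round].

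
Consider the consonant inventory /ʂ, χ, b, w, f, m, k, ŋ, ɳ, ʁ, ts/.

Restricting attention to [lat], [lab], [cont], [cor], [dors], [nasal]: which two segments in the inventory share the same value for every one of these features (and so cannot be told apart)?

χ, ʁ

/χ/ (voiceless uvular fricative) and /ʁ/ (voiced uvular fricative) are both [-lateral], [-labial], [+continuant], [-coronal], [+dorsal], [-nasal], so none of the listed features separates them. (They do differ in [voice], which is not among the given features.) Every other pair in the inventory differs on at least one listed feature.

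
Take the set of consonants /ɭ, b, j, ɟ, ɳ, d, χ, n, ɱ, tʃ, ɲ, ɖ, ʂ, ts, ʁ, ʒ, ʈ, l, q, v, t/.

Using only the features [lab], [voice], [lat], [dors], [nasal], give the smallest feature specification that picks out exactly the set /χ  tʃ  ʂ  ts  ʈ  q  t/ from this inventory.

The target set is precisely the extension of [−voice] in this inventory.

[−voice]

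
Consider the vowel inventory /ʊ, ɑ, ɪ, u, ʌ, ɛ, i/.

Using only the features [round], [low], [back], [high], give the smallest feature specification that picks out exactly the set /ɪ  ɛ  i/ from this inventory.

/ɪ, ɛ, i/ are exactly the [−back] segments in the inventory, so a single feature suffices.

[−back]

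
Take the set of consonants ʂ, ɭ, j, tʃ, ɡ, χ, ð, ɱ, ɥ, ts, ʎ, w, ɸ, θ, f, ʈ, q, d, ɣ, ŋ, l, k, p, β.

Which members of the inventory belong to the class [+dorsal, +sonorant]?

j, ɥ, ʎ, w, ŋ

Eliminate segments failing any feature: /ʂ, ɭ, tʃ, ð, ɱ, ts, ɸ, θ, f, ʈ, d, l, p, β/ are [−dorsal]; /ɡ, χ, q, ɣ, k/ are [−sonorant]. The remaining /j, ɥ, ʎ, w, ŋ/ satisfy [+dorsal], [+sonorant].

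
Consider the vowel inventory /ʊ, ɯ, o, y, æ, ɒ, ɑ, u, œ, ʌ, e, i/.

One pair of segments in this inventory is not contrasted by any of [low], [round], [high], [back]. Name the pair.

Both /ʊ/ and /u/ are [-low], [+round], [+high], [+back]. Since the list omits [tense] — which does distinguish the high back rounded lax vowel from the high back rounded tense vowel — this pair collapses; all other pairs remain distinct.

ʊ, u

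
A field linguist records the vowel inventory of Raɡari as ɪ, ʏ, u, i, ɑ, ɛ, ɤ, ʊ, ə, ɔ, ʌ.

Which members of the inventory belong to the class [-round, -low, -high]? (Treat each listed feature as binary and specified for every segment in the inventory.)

ɛ, ɤ, ə, ʌ

Checking each segment against [-round], [-low], [-high]: /ɛ/ (mid front unrounded lax vowel), /ɤ/ (mid back unrounded tense vowel), /ə/ (mid central vowel (schwa)), /ʌ/ (mid back unrounded lax vowel) satisfy every feature; every other segment in the inventory fails at least one.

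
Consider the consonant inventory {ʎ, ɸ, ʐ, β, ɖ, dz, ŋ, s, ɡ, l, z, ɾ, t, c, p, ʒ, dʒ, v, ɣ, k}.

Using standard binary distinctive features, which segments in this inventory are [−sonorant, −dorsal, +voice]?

ʐ, β, ɖ, dz, z, ʒ, dʒ, v

First, the [−sonorant] segments are /ɸ, ʐ, β, ɖ, dz, s, ɡ, z, t, c, p, ʒ, dʒ, v, ɣ, k/.
Then [−dorsal] gives /ɸ, ʐ, β, ɖ, dz, s, z, t, p, ʒ, dʒ, v/.
Within that set, [+voice] leaves /ʐ, β, ɖ, dz, z, ʒ, dʒ, v/.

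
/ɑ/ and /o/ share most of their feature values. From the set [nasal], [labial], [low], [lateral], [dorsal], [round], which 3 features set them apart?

[labial], [round], [low]

/ɑ/ is the low back unrounded vowel and /o/ is the mid back rounded tense vowel. Both are [−nasal], [−lateral], [+dorsal]. /ɑ/ is [−labial] while /o/ is [+labial]; /ɑ/ is [−round] while /o/ is [+round]; /ɑ/ is [+low] while /o/ is [−low], so the distinguishing features are [labial], [round], [low].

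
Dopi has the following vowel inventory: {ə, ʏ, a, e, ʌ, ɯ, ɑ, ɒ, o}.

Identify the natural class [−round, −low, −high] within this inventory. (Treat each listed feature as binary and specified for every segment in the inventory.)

ə, e, ʌ

Checking each segment against [−round], [−low], [−high]: /ə/ (mid central vowel (schwa)), /e/ (mid front unrounded tense vowel), /ʌ/ (mid back unrounded lax vowel) satisfy every feature; every other segment in the inventory fails at least one.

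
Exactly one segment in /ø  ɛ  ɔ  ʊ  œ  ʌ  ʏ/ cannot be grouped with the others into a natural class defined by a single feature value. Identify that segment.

ø

[tense] groups all but one: /ɛ, ʌ, œ, ɔ, ʊ, ʏ/ share [−tense] while /ø/ (mid front rounded tense vowel) alone is [+tense]. Removing any other segment would not leave a single-feature class that excludes it.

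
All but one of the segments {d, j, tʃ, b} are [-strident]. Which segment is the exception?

tʃ

/tʃ/ is the voiceless postalveolar affricate, which is [+strident]; the rest — /d, b, j/ — are [-strident].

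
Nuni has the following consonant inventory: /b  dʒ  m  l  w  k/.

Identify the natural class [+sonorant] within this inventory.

The feature [sonorant] marks segments produced without turbulent airflow (nasals, liquids, glides, vowels). In this inventory /m, l, w/ have that property, so they are [+sonorant]; /b, dʒ, k/ are [-sonorant].

m, l, w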